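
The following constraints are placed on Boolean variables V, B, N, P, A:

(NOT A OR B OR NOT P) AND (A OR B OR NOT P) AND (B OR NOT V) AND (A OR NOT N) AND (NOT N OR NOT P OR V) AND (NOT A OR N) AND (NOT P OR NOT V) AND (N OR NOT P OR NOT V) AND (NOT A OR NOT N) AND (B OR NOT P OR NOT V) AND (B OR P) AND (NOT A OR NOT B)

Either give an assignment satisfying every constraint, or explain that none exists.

V=F; B=T; N=F; P=F; A=F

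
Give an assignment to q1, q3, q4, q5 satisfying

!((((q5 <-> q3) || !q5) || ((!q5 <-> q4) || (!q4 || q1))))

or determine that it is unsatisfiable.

q1=F; q3=F; q4=T; q5=T

  !((((q5 <-> q3) || !q5) || ((!q5 <-> q4) || (!q4 || q1)))) = True
    ((q5 <-> q3) || !q5) || ((!q5 <-> q4) || (!q4 || q1)) = False
      (q5 <-> q3) || !q5 = False
        q5 <-> q3 = False
        !q5 = False
      (!q5 <-> q4) || (!q4 || q1) = False
        !q5 <-> q4 = False
          !q5 = False
        !q4 || q1 = False
          !q4 = False
The formula evaluates to True.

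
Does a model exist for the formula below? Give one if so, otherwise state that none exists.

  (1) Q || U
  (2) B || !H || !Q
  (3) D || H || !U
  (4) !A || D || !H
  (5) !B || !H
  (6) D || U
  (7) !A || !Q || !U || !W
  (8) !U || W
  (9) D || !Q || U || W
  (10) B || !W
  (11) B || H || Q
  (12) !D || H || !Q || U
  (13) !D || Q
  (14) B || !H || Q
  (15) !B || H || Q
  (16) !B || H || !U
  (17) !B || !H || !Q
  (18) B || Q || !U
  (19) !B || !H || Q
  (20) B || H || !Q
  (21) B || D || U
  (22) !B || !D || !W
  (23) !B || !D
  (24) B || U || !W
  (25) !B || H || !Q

UNSATISFIABLE

Case B = True:
  (!B || !H) forces H = False.
  (!B || H || Q) forces Q = True.
  Clause (!B || H || !Q) is falsified — contradiction.
Case B = False:
  (B || !W) forces W = False.
  (!U || W) forces U = False.
  (Q || U) forces Q = True.
  (B || !H || !Q) forces H = False.
  Clause (B || H || !Q) is falsified — contradiction.
Both cases fail, so the formula is unsatisfiable.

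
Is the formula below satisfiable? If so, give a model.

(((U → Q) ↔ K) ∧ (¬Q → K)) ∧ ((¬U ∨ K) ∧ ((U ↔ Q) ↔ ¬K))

K = True; Q = True; U = False

  ((U → Q) ↔ K) ∧ (¬Q → K) = True
    (U → Q) ↔ K = True
      U → Q = True
    ¬Q → K = True
      ¬Q = False
  (¬U ∨ K) ∧ ((U ↔ Q) ↔ ¬K) = True
    ¬U ∨ K = True
      ¬U = True
    (U ↔ Q) ↔ ¬K = True
      U ↔ Q = False
      ¬K = False
Both conjuncts True, so the formula holds.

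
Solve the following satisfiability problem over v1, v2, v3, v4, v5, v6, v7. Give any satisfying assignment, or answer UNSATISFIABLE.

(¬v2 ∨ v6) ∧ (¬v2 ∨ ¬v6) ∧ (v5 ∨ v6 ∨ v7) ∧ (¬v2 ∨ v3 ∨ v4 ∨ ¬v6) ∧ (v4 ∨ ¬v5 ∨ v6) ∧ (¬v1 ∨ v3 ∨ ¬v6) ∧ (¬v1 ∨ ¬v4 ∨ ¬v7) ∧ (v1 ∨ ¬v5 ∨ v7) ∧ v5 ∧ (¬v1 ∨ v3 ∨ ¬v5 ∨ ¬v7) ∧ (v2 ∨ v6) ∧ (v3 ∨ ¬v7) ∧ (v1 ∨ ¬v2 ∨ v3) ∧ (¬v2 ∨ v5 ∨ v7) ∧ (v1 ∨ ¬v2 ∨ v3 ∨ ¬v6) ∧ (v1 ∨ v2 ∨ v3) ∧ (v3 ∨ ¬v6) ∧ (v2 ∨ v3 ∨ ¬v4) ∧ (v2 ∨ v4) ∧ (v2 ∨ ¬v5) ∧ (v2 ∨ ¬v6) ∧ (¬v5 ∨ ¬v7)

Case v2 = True:
  (¬v2 ∨ v6) forces v6 = True.
  Clause (¬v2 ∨ ¬v6) is falsified — contradiction.
Case v2 = False:
  (v5) forces v5 = True.
  Clause (v2 ∨ ¬v5) is falsified — contradiction.
Both cases fail, so the formula is unsatisfiable.

Unsatisfiable — no assignment works.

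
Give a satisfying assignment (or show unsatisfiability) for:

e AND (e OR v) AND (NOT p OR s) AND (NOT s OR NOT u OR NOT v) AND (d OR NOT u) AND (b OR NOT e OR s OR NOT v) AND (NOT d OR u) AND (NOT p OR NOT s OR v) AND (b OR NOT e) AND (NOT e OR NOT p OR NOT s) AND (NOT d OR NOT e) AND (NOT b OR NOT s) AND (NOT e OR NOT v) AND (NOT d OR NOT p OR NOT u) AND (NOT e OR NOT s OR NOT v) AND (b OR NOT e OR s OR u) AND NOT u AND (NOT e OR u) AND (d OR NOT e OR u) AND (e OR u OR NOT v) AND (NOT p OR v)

UNSATISFIABLE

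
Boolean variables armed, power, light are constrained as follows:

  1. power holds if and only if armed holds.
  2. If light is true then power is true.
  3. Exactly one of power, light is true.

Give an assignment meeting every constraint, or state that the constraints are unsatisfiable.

armed=T; power=T; light=F

  (1) power=T, armed=T — same ✓
  (2) light=F ⇒ power: vacuous ✓
  (3) {power, light}: 1 true — exactly one ✓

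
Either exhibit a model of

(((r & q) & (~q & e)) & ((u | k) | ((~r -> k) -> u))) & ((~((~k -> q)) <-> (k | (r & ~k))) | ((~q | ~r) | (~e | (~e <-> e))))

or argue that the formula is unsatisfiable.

Case q = True: the conjunct ~q is False.
Case q = False: the conjunct q is False.
Both cases fail — unsatisfiable.

Unsatisfiable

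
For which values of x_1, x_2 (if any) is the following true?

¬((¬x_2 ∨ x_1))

x_1: False, x_2: True

  ¬((¬x_2 ∨ x_1)) = True
    ¬x_2 ∨ x_1 = False
      ¬x_2 = False
The formula evaluates to True.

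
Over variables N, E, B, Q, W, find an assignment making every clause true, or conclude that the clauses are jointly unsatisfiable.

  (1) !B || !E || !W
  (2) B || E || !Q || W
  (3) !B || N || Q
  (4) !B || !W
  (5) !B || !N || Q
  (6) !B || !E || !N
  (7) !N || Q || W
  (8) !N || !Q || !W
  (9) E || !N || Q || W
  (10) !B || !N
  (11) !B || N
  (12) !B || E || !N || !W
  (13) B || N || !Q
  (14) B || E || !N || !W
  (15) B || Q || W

Set N = False.
  then (!B || N) forces B = False.
  then (B || N || !Q) forces Q = False.
  then (B || Q || W) forces W = True.
Set E = False.
All clauses satisfied.

N = False, E = False, B = False, Q = False, W = True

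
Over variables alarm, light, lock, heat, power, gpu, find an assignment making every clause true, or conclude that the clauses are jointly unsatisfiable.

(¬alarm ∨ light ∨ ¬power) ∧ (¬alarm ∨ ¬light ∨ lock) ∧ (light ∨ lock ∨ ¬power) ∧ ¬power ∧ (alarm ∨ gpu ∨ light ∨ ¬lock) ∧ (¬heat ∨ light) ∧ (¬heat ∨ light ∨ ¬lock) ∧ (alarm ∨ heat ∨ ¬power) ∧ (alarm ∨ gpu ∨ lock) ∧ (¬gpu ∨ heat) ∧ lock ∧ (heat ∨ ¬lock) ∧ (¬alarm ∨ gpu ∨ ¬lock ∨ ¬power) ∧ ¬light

Case lock = True:
  (¬power) forces power = False.
  (heat ∨ ¬lock) forces heat = True.
  (¬heat ∨ light) forces light = True.
  Clause (¬light) is falsified — contradiction.
Case lock = False:
  Clause (lock) is falsified — contradiction.
Both cases fail, so the formula is unsatisfiable.

No satisfying assignment exists.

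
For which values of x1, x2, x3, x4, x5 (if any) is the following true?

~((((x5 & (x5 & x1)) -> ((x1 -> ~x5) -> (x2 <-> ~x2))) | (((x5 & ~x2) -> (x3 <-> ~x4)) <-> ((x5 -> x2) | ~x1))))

Case x5 = True: the formula simplifies to ~(((x1 -> (~x1 -> (x2 <-> ~x2))) | ((~x2 -> (x3 <-> ~x4)) <-> (x2 | ~x1)))).
  x1 = True: this becomes ~((True | ((~x2 -> (x3 <-> ~x4)) <-> x2))) = False.
  x1 = False: this becomes ~((True | (~x2 -> (x3 <-> ~x4)))) = False.
Case x5 = False: the formula becomes ~((True | True)) = False.
Both cases fail — unsatisfiable.

Unsatisfiable — no assignment works.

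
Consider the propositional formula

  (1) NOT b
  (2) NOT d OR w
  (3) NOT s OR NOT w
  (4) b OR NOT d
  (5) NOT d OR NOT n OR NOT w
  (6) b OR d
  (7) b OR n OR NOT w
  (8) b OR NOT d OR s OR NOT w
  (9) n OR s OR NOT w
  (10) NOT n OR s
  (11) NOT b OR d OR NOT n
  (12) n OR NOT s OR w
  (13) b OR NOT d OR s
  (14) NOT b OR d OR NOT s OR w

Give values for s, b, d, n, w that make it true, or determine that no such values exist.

No satisfying assignment exists.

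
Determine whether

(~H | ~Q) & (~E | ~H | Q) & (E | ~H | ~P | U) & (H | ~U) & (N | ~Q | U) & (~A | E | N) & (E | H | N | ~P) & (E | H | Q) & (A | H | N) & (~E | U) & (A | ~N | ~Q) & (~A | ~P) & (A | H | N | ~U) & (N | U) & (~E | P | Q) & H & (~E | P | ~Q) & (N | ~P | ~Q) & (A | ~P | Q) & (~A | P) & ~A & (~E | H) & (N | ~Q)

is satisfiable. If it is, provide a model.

P = False, Q = False, E = False, A = False, N = True, U = False, H = True

Unit clause (H) forces H = True.
Unit clause (~A) forces A = False.
In (~H | ~Q) only ~Q is left, so Q = False.
In (~E | ~H | Q) only ~E is left, so E = False.
In (A | ~P | Q) only ~P is left, so P = False.
Set N = True.
Set U = False.
All clauses satisfied.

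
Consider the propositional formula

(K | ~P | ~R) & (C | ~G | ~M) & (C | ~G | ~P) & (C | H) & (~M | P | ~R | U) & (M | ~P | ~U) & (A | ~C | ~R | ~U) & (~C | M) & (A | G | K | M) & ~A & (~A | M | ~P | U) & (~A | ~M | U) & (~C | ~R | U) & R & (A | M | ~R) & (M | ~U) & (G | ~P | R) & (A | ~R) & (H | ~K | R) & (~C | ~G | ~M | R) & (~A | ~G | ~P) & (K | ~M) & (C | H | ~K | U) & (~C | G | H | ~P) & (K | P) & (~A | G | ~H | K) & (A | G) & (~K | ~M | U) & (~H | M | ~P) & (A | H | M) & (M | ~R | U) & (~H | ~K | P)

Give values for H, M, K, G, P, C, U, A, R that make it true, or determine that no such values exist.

UNSATISFIABLE

Case A = True:
  Clause (~A) is falsified — contradiction.
Case A = False:
  (R) forces R = True.
  Clause (A | ~R) is falsified — contradiction.
Both cases fail, so the formula is unsatisfiable.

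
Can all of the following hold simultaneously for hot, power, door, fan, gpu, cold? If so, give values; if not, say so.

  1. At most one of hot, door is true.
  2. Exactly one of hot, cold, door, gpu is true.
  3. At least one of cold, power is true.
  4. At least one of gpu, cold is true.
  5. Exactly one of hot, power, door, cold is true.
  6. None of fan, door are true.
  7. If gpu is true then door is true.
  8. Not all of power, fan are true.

hot=F; power=F; door=F; fan=F; gpu=F; cold=T

  (1) {hot, door}: 0 true — at most one ✓
  (2) {hot, cold, door, gpu}: 1 true — exactly one ✓
  (3) {cold, power}: 1 true — at least one ✓
  (4) {gpu, cold}: 1 true — at least one ✓
  (5) {hot, power, door, cold}: 1 true — exactly one ✓
  (6) {fan, door}: 0 true — none ✓
  (7) gpu=F ⇒ door: vacuous ✓
  (8) {power, fan}: 0/2 true — not all ✓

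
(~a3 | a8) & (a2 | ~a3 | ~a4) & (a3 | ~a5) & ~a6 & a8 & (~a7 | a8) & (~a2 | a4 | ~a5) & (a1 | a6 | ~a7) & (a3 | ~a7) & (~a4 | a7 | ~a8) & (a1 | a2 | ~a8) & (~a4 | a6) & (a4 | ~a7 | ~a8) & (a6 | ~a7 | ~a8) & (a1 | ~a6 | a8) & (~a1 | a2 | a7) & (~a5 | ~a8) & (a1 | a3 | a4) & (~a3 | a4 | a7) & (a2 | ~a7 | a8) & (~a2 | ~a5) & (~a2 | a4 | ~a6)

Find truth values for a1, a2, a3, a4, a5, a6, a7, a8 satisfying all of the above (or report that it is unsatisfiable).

a1 = True, a2 = True, a3 = False, a4 = False, a5 = False, a6 = False, a7 = False, a8 = True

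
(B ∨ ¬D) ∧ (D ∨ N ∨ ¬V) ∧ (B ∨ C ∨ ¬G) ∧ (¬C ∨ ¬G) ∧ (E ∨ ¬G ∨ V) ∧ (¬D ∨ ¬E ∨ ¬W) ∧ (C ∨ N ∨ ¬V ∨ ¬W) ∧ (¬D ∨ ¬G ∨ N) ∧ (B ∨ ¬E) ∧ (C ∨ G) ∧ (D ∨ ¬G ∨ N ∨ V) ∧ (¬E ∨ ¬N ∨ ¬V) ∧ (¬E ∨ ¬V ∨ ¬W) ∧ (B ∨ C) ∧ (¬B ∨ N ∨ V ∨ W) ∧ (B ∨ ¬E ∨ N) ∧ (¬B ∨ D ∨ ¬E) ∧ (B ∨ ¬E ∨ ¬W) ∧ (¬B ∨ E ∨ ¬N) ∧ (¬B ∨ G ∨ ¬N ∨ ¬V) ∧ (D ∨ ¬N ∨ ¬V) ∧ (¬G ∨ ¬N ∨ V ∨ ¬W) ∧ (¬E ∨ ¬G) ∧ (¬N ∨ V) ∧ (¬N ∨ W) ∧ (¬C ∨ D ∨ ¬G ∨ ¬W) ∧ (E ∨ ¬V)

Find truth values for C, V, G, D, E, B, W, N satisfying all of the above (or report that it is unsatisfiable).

Try C = False:
  (C ∨ G) forces G = True.
  (B ∨ C ∨ ¬G) forces B = True.
  (¬E ∨ ¬G) forces E = False.
  (E ∨ ¬G ∨ V) forces V = True.
  clause (E ∨ ¬V) is falsified — backtrack.
So C = True.
  then (¬C ∨ ¬G) forces G = False.
Set V = True.
  then (E ∨ ¬V) forces E = True.
  then (B ∨ ¬E) forces B = True.
  then (¬E ∨ ¬N ∨ ¬V) forces N = False.
  then (¬E ∨ ¬V ∨ ¬W) forces W = False.
  then (¬B ∨ D ∨ ¬E) forces D = True.
All clauses satisfied.

C: True; V: True; G: False; D: True; E: True; B: True; W: False; N: False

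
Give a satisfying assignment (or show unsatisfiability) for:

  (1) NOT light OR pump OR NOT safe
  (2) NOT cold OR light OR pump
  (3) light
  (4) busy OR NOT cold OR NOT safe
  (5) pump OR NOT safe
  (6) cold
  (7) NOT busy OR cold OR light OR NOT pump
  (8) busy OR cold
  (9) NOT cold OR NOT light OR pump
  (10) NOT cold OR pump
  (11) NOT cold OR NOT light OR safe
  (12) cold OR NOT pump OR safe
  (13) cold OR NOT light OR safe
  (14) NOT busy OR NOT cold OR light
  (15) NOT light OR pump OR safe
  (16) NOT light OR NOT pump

Case light = True:
  (cold) forces cold = True.
  (NOT cold OR NOT light OR pump) forces pump = True.
  Clause (NOT light OR NOT pump) is falsified — contradiction.
Case light = False:
  Clause (light) is falsified — contradiction.
Both cases fail, so the formula is unsatisfiable.

Unsatisfiable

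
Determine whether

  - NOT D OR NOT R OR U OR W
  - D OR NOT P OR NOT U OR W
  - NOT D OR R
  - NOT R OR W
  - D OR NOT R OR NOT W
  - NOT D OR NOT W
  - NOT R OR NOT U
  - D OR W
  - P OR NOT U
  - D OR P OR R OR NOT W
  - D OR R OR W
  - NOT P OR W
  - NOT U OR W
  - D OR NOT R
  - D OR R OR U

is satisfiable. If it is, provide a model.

U = True, D = False, R = False, P = True, W = True

Set U = True.
  then (NOT R OR NOT U) forces R = False.
  then (P OR NOT U) forces P = True.
  then (NOT P OR W) forces W = True.
  then (NOT D OR R) forces D = False.
All clauses satisfied.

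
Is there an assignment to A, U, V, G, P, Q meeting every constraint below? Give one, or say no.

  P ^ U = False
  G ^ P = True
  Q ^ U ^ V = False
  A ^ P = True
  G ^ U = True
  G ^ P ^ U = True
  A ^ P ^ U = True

A = True; U = False; V = True; G = True; P = False; Q = True

P ^ U = F ^ F = False ✓
G ^ P = T ^ F = True ✓
Q ^ U ^ V = T ^ F ^ T = False ✓
A ^ P = T ^ F = True ✓
G ^ U = T ^ F = True ✓
G ^ P ^ U = T ^ F ^ F = True ✓
A ^ P ^ U = T ^ F ^ F = True ✓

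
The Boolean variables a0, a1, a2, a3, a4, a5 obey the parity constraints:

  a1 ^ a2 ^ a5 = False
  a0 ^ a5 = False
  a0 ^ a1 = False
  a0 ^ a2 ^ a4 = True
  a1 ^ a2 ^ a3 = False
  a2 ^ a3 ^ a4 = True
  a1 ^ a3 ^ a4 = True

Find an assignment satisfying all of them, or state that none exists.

a0 = False, a1 = False, a2 = False, a3 = False, a4 = True, a5 = False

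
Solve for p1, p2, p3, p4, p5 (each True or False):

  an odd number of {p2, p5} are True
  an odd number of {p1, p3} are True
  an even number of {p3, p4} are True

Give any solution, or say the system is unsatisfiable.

p1 = False, p2 = False, p3 = True, p4 = True, p5 = True

{p2, p5}: 1 true → odd ✓
{p1, p3}: 1 true → odd ✓
{p3, p4}: 2 true → even ✓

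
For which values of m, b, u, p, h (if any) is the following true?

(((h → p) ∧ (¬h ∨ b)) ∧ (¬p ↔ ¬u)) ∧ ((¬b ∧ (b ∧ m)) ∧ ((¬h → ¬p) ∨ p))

Case b = True: the conjunct ¬b is False.
Case b = False: the conjunct b is False.
Both cases fail — unsatisfiable.

No satisfying assignment exists.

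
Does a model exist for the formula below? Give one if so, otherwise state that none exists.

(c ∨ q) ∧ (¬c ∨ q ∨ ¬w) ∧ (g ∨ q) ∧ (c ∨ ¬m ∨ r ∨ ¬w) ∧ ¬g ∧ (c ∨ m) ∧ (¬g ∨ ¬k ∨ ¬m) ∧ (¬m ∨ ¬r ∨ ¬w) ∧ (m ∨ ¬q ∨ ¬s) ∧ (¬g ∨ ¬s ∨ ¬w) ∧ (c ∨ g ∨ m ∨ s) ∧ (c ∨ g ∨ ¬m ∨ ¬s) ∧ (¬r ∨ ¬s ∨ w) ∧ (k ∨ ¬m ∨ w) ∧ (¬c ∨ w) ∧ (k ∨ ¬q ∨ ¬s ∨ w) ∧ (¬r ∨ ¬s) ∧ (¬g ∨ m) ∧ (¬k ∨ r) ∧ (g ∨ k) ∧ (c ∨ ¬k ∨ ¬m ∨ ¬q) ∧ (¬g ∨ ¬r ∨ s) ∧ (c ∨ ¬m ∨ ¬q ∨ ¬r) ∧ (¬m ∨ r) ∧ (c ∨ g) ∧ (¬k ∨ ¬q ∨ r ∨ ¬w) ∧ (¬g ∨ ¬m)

r=T; k=T; c=T; q=T; m=F; g=F; w=T; s=F

Unit clause (¬g) forces g = False.
In (g ∨ k) only k is left, so k = True.
In (c ∨ g) only c is left, so c = True.
In (g ∨ q) only q is left, so q = True.
In (¬c ∨ w) only w is left, so w = True.
In (¬k ∨ r) only r is left, so r = True.
In (¬m ∨ ¬r ∨ ¬w) only ¬m is left, so m = False.
In (m ∨ ¬q ∨ ¬s) only ¬s is left, so s = False.
All clauses satisfied.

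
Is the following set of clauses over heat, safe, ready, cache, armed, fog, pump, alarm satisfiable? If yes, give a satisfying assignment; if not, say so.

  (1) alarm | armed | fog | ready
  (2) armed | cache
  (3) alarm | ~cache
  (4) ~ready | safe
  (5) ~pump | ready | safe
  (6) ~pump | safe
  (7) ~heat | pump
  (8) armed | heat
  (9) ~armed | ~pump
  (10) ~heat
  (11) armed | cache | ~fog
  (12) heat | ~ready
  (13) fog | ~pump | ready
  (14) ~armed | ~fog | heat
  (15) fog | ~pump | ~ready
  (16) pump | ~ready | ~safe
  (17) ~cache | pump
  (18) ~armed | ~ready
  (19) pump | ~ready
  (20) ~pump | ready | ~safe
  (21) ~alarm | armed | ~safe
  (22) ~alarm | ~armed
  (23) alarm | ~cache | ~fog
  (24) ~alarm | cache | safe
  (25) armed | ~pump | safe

Unit clause (~heat) forces heat = False.
In (heat | ~ready) only ~ready is left, so ready = False.
In (armed | heat) only armed is left, so armed = True.
In (~armed | ~pump) only ~pump is left, so pump = False.
In (~armed | ~fog | heat) only ~fog is left, so fog = False.
In (~cache | pump) only ~cache is left, so cache = False.
In (~alarm | ~armed) only ~alarm is left, so alarm = False.
Set safe = False.
All clauses satisfied.

heat = False, safe = False, ready = False, cache = False, armed = True, fog = False, pump = False, alarm = False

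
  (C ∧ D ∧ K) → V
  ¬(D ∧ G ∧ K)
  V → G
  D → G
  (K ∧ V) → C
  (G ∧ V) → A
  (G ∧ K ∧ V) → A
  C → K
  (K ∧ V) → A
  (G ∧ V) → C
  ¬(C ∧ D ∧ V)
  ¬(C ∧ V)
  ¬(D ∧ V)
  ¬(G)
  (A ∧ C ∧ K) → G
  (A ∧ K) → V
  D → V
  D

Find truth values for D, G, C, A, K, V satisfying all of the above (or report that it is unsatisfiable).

Case D = True:
  (¬G) forces G = False.
  Clause (¬D ∨ G) is falsified — contradiction.
Case D = False:
  Clause (D) is falsified — contradiction.
Both cases fail, so the formula is unsatisfiable.

Unsatisfiable — no assignment works.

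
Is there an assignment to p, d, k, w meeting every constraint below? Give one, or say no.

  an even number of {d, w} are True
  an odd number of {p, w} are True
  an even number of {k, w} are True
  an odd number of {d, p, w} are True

p: True, d: False, k: False, w: False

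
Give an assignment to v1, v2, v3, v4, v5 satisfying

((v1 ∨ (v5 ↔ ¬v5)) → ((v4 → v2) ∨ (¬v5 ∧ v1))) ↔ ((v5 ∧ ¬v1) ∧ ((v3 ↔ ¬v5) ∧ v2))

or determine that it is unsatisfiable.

v1=F; v2=T; v3=F; v4=T; v5=T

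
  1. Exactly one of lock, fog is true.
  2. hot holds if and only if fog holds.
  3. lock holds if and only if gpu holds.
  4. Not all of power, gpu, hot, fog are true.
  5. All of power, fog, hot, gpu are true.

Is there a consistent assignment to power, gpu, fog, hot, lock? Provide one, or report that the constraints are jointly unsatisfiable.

UNSATISFIABLE

Case gpu = True:
  (3) with gpu=T forces lock = True.
  (1) with lock=T forces fog = False.
  Constraint (5) is violated (fog=F) — contradiction.
Case gpu = False:
  Constraint (5) is violated (gpu=F) — contradiction.
Both cases fail — unsatisfiable.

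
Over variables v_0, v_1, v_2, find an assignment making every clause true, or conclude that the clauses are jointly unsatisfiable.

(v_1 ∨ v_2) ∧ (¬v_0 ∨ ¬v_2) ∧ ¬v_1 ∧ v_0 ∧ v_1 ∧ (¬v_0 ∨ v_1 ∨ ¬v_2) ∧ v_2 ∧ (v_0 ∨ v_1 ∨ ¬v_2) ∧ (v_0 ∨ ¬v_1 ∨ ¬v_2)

The formula is unsatisfiable.

Case v_1 = True:
  Clause (¬v_1) is falsified — contradiction.
Case v_1 = False:
  Clause (v_1) is falsified — contradiction.
Both cases fail, so the formula is unsatisfiable.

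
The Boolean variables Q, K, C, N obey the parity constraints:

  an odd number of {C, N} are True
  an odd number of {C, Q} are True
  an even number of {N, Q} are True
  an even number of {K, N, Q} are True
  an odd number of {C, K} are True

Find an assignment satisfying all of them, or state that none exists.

Q = False; K = False; C = True; N = False

{C, N}: 1 true → odd ✓
{C, Q}: 1 true → odd ✓
{N, Q}: 0 true → even ✓
{K, N, Q}: 0 true → even ✓
{C, K}: 1 true → odd ✓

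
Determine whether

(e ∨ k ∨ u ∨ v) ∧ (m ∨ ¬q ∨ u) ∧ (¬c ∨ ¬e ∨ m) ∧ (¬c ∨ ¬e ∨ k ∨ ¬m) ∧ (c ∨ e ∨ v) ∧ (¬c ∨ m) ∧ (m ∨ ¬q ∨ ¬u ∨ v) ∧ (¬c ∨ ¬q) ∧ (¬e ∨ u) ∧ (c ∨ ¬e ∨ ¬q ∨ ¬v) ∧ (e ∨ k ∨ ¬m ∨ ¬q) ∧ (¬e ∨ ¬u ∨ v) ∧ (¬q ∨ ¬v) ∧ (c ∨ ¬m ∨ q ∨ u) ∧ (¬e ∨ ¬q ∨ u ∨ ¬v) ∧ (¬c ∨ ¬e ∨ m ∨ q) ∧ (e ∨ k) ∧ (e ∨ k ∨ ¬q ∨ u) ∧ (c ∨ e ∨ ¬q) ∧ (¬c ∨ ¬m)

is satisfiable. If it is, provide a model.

Set m = True.
  then (¬c ∨ ¬m) forces c = False.
Set u = True.
Set e = True.
  then (¬e ∨ ¬u ∨ v) forces v = True.
  then (¬q ∨ ¬v) forces q = False.
Set k = True.
All clauses satisfied.

m=T, c=F, u=T, e=T, k=T, q=F, v=T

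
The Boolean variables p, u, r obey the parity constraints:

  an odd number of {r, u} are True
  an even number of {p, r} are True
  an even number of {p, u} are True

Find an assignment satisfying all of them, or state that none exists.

UNSATISFIABLE

Adding constraints 1, 2, 3 mod 2: every variable appears an even number of times on the left, so the left side is 0.
But the right sides sum to 1 (mod 2). 0 ≠ 1 — the system is inconsistent.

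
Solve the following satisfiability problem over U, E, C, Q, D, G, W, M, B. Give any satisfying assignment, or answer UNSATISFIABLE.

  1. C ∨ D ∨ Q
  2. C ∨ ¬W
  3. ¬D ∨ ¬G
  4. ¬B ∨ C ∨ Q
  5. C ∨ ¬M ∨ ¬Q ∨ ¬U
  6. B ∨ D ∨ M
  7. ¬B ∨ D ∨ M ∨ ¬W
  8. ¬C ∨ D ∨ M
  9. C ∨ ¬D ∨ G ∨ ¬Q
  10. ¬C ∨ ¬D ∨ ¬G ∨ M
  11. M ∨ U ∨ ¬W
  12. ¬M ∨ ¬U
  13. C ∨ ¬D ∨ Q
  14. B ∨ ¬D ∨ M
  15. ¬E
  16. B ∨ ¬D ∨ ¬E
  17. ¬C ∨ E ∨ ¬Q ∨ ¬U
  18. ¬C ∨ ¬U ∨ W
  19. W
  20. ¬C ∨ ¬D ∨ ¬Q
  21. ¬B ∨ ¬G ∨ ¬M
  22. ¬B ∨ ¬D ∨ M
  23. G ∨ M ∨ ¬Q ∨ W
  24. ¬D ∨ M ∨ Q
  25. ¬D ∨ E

U: False; E: False; C: True; Q: True; D: False; G: False; W: True; M: True; B: True

Unit clause (¬E) forces E = False.
Unit clause (W) forces W = True.
In (¬D ∨ E) only ¬D is left, so D = False.
In (C ∨ ¬W) only C is left, so C = True.
In (¬C ∨ D ∨ M) only M is left, so M = True.
In (¬M ∨ ¬U) only ¬U is left, so U = False.
Set Q = True.
Set G = False.
Set B = True.
All clauses satisfied.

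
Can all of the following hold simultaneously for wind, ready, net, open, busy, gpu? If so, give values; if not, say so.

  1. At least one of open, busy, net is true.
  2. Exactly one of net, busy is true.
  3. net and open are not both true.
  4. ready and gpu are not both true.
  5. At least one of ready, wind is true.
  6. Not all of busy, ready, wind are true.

wind: True; ready: True; net: True; open: False; busy: False; gpu: False

  (1) {open, busy, net}: 1 true — at least one ✓
  (2) {net, busy}: 1 true — exactly one ✓
  (3) net=T, open=F — not both ✓
  (4) ready=T, gpu=F — not both ✓
  (5) {ready, wind}: 2 true — at least one ✓
  (6) {busy, ready, wind}: 2/3 true — not all ✓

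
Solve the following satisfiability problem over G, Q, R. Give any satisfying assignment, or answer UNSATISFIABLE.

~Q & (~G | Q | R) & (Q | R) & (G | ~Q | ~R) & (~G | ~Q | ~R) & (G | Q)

G = True, Q = False, R = True

Unit clause (~Q) forces Q = False.
In (Q | R) only R is left, so R = True.
In (G | Q) only G is left, so G = True.
Check each clause:
  (~Q): ~Q holds.
  (~G | Q | R): R holds.
  (Q | R): R holds.
  (G | ~Q | ~R): G holds.
  (~G | ~Q | ~R): ~Q holds.
  (G | Q): G holds.
All clauses satisfied.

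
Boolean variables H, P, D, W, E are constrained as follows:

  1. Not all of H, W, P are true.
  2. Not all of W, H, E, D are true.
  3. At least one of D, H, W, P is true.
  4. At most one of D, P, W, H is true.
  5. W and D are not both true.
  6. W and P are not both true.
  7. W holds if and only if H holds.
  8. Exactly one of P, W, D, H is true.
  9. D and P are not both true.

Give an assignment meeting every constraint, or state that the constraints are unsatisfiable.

H=F, P=T, D=F, W=F, E=F

  (1) {H, W, P}: 1/3 true — not all ✓
  (2) {W, H, E, D}: 0/4 true — not all ✓
  (3) {D, H, W, P}: 1 true — at least one ✓
  (4) {D, P, W, H}: 1 true — at most one ✓
  (5) W=F, D=F — not both ✓
  (6) W=F, P=T — not both ✓
  (7) W=F, H=F — same ✓
  (8) {P, W, D, H}: 1 true — exactly one ✓
  (9) D=F, P=T — not both ✓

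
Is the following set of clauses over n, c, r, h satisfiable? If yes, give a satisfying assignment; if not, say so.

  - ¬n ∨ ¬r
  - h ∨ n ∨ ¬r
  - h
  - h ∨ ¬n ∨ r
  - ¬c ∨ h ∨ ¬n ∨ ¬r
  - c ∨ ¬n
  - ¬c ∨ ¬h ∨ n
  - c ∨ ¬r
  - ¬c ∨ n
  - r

The formula is unsatisfiable.

Case r = True:
  (¬n ∨ ¬r) forces n = False.
  (h ∨ n ∨ ¬r) forces h = True.
  (¬c ∨ ¬h ∨ n) forces c = False.
  Clause (c ∨ ¬r) is falsified — contradiction.
Case r = False:
  Clause (r) is falsified — contradiction.
Both cases fail, so the formula is unsatisfiable.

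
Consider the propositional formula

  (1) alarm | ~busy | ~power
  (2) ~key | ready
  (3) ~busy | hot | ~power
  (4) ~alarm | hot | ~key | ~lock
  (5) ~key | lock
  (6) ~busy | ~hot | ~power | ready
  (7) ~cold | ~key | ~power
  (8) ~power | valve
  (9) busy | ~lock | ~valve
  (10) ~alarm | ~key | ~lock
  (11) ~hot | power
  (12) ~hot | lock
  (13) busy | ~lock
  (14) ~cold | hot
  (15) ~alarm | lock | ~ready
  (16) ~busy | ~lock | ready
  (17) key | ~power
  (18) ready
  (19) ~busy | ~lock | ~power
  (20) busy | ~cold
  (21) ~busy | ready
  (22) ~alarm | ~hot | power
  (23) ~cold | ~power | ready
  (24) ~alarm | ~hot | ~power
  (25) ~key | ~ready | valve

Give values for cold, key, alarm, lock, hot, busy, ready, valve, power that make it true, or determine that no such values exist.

Unit clause (ready) forces ready = True.
Set cold = False.
Set key = False.
  then (key | ~power) forces power = False.
  then (~hot | power) forces hot = False.
Set alarm = True.
  then (~alarm | lock | ~ready) forces lock = True.
  then (busy | ~lock) forces busy = True.
Set valve = True.
All clauses satisfied.

cold=F, key=F, alarm=T, lock=T, hot=F, busy=T, ready=T, valve=T, power=F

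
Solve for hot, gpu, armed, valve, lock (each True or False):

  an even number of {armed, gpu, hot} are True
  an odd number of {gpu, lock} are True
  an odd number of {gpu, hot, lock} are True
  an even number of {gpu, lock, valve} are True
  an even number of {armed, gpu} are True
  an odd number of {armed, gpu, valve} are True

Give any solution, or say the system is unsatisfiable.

hot = False; gpu = False; armed = False; valve = True; lock = True

{armed, gpu, hot}: 0 true → even ✓
{gpu, lock}: 1 true → odd ✓
{gpu, hot, lock}: 1 true → odd ✓
{gpu, lock, valve}: 2 true → even ✓
{armed, gpu}: 0 true → even ✓
{armed, gpu, valve}: 1 true → odd ✓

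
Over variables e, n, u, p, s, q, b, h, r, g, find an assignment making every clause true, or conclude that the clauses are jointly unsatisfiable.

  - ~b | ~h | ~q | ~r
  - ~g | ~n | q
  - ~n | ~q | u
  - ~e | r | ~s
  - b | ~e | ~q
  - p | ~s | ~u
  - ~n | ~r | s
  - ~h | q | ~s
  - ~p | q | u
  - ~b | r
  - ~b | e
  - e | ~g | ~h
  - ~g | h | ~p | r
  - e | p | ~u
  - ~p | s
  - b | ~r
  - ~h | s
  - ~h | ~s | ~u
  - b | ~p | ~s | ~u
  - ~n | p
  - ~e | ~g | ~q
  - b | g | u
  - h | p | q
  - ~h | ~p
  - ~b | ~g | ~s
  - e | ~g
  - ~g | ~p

Set e = True.
Set n = False.
Set u = False.
Set p = False.
Set s = False.
  then (~h | s) forces h = False.
  then (h | p | q) forces q = True.
  then (b | ~e | ~q) forces b = True.
  then (~b | r) forces r = True.
  then (~e | ~g | ~q) forces g = False.
All clauses satisfied.

e: True, n: False, u: False, p: False, s: False, q: True, b: True, h: False, r: True, g: False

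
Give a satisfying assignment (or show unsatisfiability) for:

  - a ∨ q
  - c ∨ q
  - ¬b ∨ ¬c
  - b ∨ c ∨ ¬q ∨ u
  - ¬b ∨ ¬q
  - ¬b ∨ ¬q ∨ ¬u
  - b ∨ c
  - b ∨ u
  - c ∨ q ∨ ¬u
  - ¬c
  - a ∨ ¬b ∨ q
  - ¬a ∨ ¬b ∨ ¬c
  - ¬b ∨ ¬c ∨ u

Case c = True:
  Clause (¬c) is falsified — contradiction.
Case c = False:
  (c ∨ q) forces q = True.
  (¬b ∨ ¬q) forces b = False.
  Clause (b ∨ c) is falsified — contradiction.
Both cases fail, so the formula is unsatisfiable.

UNSATISFIABLE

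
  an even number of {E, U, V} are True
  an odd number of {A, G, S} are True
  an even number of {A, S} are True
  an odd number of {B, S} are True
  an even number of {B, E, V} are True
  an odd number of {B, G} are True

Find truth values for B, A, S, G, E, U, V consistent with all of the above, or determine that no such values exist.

B=F, A=T, S=T, G=T, E=T, U=F, V=T

{E, U, V}: 2 true → even ✓
{A, G, S}: 3 true → odd ✓
{A, S}: 2 true → even ✓
{B, S}: 1 true → odd ✓
{B, E, V}: 2 true → even ✓
{B, G}: 1 true → odd ✓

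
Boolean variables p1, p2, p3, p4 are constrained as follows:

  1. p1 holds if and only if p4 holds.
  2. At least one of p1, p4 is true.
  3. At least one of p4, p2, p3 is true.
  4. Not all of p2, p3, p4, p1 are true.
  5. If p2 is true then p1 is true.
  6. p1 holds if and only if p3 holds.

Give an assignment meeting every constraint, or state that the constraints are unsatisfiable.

p1 = True, p2 = False, p3 = True, p4 = True

  (1) p1=T, p4=T — same ✓
  (2) {p1, p4}: 2 true — at least one ✓
  (3) {p4, p2, p3}: 2 true — at least one ✓
  (4) {p2, p3, p4, p1}: 3/4 true — not all ✓
  (5) p2=F ⇒ p1: vacuous ✓
  (6) p1=T, p3=T — same ✓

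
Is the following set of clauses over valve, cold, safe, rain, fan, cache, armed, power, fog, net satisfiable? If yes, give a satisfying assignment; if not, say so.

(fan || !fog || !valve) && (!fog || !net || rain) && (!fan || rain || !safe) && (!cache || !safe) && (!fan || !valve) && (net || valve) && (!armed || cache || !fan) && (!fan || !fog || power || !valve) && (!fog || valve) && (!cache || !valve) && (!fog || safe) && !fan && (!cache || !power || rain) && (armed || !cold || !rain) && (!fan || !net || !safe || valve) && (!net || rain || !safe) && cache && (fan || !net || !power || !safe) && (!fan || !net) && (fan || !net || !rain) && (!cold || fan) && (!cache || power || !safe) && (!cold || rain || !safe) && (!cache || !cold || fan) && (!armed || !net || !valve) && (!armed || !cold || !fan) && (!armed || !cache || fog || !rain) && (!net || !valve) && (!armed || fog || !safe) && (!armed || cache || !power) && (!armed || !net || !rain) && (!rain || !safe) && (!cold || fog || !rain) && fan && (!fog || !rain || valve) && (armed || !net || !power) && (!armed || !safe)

Case fan = True:
  Clause (!fan) is falsified — contradiction.
Case fan = False:
  Clause (fan) is falsified — contradiction.
Both cases fail, so the formula is unsatisfiable.

The formula is unsatisfiable.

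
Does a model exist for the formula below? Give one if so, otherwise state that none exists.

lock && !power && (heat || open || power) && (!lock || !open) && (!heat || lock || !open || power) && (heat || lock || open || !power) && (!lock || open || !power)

power = False, open = False, heat = True, lock = True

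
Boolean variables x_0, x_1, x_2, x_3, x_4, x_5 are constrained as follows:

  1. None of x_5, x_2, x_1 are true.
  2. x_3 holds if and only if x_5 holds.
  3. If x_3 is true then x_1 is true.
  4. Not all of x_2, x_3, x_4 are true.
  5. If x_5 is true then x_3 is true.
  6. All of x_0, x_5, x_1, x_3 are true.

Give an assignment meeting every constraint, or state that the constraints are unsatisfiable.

Unsatisfiable — no assignment works.

Case x_1 = True:
  Constraint (1) is violated (x_1=T) — contradiction.
Case x_1 = False:
  Constraint (6) is violated (x_1=F) — contradiction.
Both cases fail — unsatisfiable.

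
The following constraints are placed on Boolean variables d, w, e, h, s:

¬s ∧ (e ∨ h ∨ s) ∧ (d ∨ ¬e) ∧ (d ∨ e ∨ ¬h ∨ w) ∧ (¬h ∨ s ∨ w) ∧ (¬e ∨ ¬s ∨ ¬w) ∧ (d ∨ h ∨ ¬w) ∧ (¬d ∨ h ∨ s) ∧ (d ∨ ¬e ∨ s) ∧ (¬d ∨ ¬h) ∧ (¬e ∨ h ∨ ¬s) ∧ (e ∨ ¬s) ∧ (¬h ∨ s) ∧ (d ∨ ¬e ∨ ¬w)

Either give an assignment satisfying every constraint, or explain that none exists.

Case s = True:
  Clause (¬s) is falsified — contradiction.
Case s = False:
  (¬h ∨ s) forces h = False.
  (e ∨ h ∨ s) forces e = True.
  (d ∨ ¬e) forces d = True.
  Clause (¬d ∨ h ∨ s) is falsified — contradiction.
Both cases fail, so the formula is unsatisfiable.

The formula is unsatisfiable.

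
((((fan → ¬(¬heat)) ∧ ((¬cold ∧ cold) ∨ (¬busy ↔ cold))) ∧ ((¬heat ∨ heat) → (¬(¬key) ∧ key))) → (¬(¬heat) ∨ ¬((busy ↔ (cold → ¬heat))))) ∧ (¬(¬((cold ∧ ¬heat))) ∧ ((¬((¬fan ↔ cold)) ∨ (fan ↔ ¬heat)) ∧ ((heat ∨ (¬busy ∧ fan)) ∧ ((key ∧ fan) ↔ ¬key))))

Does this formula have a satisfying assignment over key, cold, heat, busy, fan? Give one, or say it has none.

No satisfying assignment exists.

Case heat = True: the conjunct ¬(¬((cold ∧ ¬heat))) becomes ¬(¬False) = False.
Case heat = False: the formula simplifies to (((¬fan ∧ ((¬cold ∧ cold) ∨ (¬busy ↔ cold))) ∧ (¬(¬key) ∧ key)) → ¬busy) ∧ (¬(¬cold) ∧ ((¬((¬fan ↔ cold)) ∨ fan) ∧ ((¬busy ∧ fan) ∧ ((key ∧ fan) ↔ ¬key)))).
  fan = True: simplifies to ¬(¬cold) ∧ (¬busy ∧ (key ↔ ¬key)).
    key = True: the conjunct key ↔ ¬key becomes True ↔ ¬True = False.
    key = False: the conjunct key ↔ ¬key becomes False ↔ ¬False = False.
  fan = False: the conjunct fan is False.
Both cases fail — unsatisfiable.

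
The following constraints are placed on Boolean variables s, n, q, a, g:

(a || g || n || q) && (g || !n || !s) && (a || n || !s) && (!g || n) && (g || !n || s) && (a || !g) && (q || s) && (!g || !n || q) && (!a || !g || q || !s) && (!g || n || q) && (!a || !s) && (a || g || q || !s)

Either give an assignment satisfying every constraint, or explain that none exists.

s = False; n = False; q = True; a = False; g = False

Try s = True:
  (!a || !s) forces a = False.
  (a || n || !s) forces n = True.
  (g || !n || !s) forces g = True.
  clause (a || !g) is falsified — backtrack.
So s = False.
  then (q || s) forces q = True.
Set n = False.
  then (!g || n) forces g = False.
Set a = False.
All clauses satisfied.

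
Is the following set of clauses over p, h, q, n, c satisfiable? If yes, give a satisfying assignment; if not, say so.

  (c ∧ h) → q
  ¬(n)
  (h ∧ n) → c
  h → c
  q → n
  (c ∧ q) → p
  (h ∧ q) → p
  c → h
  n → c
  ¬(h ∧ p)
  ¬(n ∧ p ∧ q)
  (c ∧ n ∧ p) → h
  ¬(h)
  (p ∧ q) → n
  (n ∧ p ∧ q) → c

p = True, h = False, q = False, n = False, c = False

Unit clause (¬h) forces h = False.
Unit clause (¬n) forces n = False.
In (¬c ∨ h) only ¬c is left, so c = False.
In (n ∨ ¬q) only ¬q is left, so q = False.
Set p = True.
All clauses satisfied.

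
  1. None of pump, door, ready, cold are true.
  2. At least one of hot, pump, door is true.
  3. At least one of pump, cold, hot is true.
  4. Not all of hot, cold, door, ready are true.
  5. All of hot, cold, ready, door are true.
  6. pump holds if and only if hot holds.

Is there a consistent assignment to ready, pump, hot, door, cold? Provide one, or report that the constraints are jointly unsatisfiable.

No satisfying assignment exists.

Case ready = True:
  Constraint (1) is violated (ready=T) — contradiction.
Case ready = False:
  Constraint (5) is violated (ready=F) — contradiction.
Both cases fail — unsatisfiable.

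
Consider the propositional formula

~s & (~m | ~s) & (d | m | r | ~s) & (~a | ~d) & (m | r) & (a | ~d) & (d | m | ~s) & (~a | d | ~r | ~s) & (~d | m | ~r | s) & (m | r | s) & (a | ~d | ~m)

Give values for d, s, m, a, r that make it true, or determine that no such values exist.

Unit clause (~s) forces s = False.
Try d = True:
  (~a | ~d) forces a = False.
  clause (a | ~d) is falsified — backtrack.
So d = False.
Set m = True.
Set a = True.
Set r = True.
All clauses satisfied.

d=F; s=F; m=T; a=T; r=T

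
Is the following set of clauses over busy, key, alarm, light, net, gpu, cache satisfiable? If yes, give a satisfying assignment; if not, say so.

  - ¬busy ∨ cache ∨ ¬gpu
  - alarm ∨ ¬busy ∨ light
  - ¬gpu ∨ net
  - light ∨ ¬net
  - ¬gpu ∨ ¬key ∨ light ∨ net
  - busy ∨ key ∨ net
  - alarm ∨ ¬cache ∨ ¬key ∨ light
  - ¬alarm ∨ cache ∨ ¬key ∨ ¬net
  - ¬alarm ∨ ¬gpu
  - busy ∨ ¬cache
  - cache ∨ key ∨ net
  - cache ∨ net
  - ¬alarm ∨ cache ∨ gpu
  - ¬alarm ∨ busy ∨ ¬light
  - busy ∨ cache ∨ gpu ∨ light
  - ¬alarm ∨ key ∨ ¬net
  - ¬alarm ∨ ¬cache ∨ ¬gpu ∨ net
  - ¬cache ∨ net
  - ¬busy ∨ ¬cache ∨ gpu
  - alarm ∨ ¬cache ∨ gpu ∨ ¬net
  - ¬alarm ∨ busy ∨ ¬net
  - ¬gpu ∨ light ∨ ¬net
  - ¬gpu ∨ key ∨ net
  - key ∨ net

Set busy = True.
Set key = True.
Set alarm = False.
  then (alarm ∨ ¬busy ∨ light) forces light = True.
Try net = False:
  (¬gpu ∨ net) forces gpu = False.
  (cache ∨ net) forces cache = True.
  clause (¬cache ∨ net) is falsified — backtrack.
So net = True.
Set gpu = True.
  then (¬busy ∨ cache ∨ ¬gpu) forces cache = True.
All clauses satisfied.

busy = True; key = True; alarm = False; light = True; net = True; gpu = True; cache = True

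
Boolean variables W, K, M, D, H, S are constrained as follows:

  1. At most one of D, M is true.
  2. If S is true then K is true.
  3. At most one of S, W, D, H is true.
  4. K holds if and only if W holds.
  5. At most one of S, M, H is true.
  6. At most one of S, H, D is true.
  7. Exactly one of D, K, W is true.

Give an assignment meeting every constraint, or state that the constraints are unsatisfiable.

W = False, K = False, M = False, D = True, H = False, S = False

  (1) {D, M}: 1 true — at most one ✓
  (2) S=F ⇒ K: vacuous ✓
  (3) {S, W, D, H}: 1 true — at most one ✓
  (4) K=F, W=F — same ✓
  (5) {S, M, H}: 0 true — at most one ✓
  (6) {S, H, D}: 1 true — at most one ✓
  (7) {D, K, W}: 1 true — exactly one ✓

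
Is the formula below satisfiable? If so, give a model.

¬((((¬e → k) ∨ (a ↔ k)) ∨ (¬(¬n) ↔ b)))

b = False; n = True; a = True; e = False; k = False

  ¬((((¬e → k) ∨ (a ↔ k)) ∨ (¬(¬n) ↔ b))) = True
    ((¬e → k) ∨ (a ↔ k)) ∨ (¬(¬n) ↔ b) = False
      (¬e → k) ∨ (a ↔ k) = False
        ¬e → k = False
          ¬e = True
        a ↔ k = False
      ¬(¬n) ↔ b = False
        ¬(¬n) = True
          ¬n = False
The formula evaluates to True.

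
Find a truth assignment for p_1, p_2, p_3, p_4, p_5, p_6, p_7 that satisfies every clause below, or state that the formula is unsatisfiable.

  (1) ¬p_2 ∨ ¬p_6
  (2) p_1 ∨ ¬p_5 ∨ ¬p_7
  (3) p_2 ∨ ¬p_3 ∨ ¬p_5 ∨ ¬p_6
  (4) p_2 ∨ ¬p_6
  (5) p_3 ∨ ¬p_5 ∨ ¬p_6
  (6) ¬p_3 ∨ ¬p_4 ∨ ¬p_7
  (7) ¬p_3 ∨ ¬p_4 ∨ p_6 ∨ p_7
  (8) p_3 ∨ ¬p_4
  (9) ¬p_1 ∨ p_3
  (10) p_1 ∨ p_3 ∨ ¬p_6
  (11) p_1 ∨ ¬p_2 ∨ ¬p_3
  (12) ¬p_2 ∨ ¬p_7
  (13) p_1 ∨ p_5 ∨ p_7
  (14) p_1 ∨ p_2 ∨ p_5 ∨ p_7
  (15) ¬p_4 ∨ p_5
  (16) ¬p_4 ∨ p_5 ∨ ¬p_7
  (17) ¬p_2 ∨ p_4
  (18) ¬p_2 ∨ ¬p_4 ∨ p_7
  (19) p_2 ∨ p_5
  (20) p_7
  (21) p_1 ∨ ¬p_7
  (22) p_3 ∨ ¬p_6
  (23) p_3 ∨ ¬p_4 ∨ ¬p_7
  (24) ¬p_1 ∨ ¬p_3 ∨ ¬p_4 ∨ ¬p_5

p_1 = True, p_2 = False, p_3 = True, p_4 = False, p_5 = True, p_6 = False, p_7 = True

Unit clause (p_7) forces p_7 = True.
In (p_1 ∨ ¬p_7) only p_1 is left, so p_1 = True.
In (¬p_1 ∨ p_3) only p_3 is left, so p_3 = True.
In (¬p_2 ∨ ¬p_7) only ¬p_2 is left, so p_2 = False.
In (p_2 ∨ p_5) only p_5 is left, so p_5 = True.
In (¬p_1 ∨ ¬p_3 ∨ ¬p_4 ∨ ¬p_5) only ¬p_4 is left, so p_4 = False.
In (p_2 ∨ ¬p_3 ∨ ¬p_5 ∨ ¬p_6) only ¬p_6 is left, so p_6 = False.
All clauses satisfied.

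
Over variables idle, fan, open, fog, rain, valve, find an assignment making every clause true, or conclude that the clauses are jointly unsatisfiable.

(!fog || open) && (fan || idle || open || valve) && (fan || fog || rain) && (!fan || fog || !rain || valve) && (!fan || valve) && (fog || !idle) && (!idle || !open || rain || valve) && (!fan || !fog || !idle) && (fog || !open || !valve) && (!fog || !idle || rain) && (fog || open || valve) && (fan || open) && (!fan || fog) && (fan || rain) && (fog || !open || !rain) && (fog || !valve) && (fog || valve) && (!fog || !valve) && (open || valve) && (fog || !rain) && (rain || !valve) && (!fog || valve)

Case fog = True:
  (!fog || open) forces open = True.
  (!fog || !valve) forces valve = False.
  Clause (!fog || valve) is falsified — contradiction.
Case fog = False:
  (fog || !idle) forces idle = False.
  (!fan || fog) forces fan = False.
  (fan || fog || rain) forces rain = True.
  Clause (fog || !rain) is falsified — contradiction.
Both cases fail, so the formula is unsatisfiable.

Unsatisfiable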